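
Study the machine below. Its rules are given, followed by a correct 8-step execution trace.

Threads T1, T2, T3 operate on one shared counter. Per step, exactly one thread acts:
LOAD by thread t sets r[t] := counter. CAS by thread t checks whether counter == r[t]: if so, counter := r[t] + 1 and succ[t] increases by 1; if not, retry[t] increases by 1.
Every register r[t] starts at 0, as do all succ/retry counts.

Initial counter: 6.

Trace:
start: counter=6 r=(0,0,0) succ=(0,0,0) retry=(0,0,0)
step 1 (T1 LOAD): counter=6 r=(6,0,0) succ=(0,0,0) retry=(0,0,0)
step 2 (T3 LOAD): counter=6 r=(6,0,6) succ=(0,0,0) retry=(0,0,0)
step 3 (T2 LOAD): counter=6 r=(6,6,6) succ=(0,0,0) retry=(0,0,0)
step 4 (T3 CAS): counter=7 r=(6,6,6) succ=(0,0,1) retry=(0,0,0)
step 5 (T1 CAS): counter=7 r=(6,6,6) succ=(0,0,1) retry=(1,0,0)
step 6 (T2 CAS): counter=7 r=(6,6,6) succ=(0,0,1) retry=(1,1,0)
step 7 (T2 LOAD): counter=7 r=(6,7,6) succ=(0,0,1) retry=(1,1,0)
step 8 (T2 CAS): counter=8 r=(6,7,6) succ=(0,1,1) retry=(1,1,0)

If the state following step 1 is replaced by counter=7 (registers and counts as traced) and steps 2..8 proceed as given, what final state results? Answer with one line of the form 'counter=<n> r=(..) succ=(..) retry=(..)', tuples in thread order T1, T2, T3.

counter=9 r=(6,8,7) succ=(0,1,1) retry=(1,1,0)

state after step 1 := counter=7 r=(6,0,0) succ=(0,0,0) retry=(0,0,0)
step 2 (T3 LOAD): counter=7 r=(6,0,7) succ=(0,0,0) retry=(0,0,0)
step 3 (T2 LOAD): counter=7 r=(6,7,7) succ=(0,0,0) retry=(0,0,0)
step 4 (T3 CAS): counter=8 r=(6,7,7) succ=(0,0,1) retry=(0,0,0)
step 5 (T1 CAS): counter=8 r=(6,7,7) succ=(0,0,1) retry=(1,0,0)
step 6 (T2 CAS): counter=8 r=(6,7,7) succ=(0,0,1) retry=(1,1,0)
step 7 (T2 LOAD): counter=8 r=(6,8,7) succ=(0,0,1) retry=(1,1,0)
step 8 (T2 CAS): counter=9 r=(6,8,7) succ=(0,1,1) retry=(1,1,0)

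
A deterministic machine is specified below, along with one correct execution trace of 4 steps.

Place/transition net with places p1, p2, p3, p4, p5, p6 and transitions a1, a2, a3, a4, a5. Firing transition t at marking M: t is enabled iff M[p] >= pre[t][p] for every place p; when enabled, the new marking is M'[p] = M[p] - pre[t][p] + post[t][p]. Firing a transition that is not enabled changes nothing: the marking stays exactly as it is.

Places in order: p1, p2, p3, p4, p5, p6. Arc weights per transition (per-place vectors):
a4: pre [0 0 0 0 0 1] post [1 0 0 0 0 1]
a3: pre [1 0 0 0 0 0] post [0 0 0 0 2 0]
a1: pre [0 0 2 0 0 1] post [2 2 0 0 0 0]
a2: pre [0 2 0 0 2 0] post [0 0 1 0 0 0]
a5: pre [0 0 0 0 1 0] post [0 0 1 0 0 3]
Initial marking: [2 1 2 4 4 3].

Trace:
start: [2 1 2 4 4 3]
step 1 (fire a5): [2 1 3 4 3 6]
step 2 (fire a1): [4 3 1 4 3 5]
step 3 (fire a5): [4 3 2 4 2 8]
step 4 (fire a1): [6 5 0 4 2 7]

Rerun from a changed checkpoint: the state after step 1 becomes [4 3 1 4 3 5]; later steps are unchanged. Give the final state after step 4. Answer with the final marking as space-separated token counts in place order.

6 5 0 4 2 7

state after step 1 := [4 3 1 4 3 5]
step 2 (fire a1): [4 3 1 4 3 5]
step 3 (fire a5): [4 3 2 4 2 8]
step 4 (fire a1): [6 5 0 4 2 7]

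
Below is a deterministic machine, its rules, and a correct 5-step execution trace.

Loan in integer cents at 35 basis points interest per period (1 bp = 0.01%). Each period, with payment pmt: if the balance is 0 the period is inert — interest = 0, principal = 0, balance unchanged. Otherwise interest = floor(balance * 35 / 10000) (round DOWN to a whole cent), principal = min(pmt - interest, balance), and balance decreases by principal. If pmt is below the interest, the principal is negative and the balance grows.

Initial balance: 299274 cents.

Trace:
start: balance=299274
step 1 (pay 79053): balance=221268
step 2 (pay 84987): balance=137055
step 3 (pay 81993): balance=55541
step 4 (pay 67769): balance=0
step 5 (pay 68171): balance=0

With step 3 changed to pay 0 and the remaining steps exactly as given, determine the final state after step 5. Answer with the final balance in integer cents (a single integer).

2320

(re-executing from step 3 with the substitution; state before step 3: balance=137055)
step 3 (pay 0): balance=137534
step 4 (pay 67769): balance=70246
step 5 (pay 68171): balance=2320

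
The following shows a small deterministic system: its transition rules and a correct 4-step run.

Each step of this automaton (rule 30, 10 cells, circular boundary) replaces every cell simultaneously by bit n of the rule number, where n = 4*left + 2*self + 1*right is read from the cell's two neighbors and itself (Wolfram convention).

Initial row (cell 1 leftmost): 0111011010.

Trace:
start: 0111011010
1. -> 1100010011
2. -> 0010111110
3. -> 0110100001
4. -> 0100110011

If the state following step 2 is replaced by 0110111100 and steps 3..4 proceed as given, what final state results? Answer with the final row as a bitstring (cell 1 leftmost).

1011110110

state after step 2 := 0110111100
3. -> 1100100010
4. -> 1011110110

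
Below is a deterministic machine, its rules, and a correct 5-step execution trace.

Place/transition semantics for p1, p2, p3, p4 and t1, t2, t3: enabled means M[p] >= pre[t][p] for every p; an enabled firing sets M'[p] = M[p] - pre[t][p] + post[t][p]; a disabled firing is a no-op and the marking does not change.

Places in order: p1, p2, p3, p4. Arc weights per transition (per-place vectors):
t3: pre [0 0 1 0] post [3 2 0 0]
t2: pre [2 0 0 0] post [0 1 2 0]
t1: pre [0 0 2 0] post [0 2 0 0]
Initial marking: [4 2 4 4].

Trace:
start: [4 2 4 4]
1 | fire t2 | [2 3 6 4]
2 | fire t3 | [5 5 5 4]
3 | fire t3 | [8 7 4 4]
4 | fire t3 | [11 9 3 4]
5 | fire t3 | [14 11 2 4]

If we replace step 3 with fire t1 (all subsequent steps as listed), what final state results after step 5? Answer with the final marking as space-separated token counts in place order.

11 11 1 4

(re-executing from step 3 with the substitution; state before step 3: [5 5 5 4])
3 | fire t1 | [5 7 3 4]
4 | fire t3 | [8 9 2 4]
5 | fire t3 | [11 11 1 4]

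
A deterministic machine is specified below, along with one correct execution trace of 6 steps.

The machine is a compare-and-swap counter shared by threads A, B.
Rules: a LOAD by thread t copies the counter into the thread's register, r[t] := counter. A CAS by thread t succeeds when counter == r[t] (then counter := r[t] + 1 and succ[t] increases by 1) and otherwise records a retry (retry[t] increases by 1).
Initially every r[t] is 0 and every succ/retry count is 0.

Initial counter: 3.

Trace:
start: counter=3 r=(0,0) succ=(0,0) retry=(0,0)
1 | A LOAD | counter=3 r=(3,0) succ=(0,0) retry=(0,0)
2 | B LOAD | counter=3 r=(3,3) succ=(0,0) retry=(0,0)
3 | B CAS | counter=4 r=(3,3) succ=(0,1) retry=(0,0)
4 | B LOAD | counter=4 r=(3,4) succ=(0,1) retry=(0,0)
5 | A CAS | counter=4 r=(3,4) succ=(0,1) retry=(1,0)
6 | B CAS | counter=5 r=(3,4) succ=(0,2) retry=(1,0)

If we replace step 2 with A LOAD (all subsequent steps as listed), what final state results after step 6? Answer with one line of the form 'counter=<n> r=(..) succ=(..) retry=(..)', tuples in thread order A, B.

(re-executing from step 2 with the substitution; state before step 2: counter=3 r=(3,0) succ=(0,0) retry=(0,0))
2 | A LOAD | counter=3 r=(3,0) succ=(0,0) retry=(0,0)
3 | B CAS | counter=3 r=(3,0) succ=(0,0) retry=(0,1)
4 | B LOAD | counter=3 r=(3,3) succ=(0,0) retry=(0,1)
5 | A CAS | counter=4 r=(3,3) succ=(1,0) retry=(0,1)
6 | B CAS | counter=4 r=(3,3) succ=(1,0) retry=(0,2)

counter=4 r=(3,3) succ=(1,0) retry=(0,2)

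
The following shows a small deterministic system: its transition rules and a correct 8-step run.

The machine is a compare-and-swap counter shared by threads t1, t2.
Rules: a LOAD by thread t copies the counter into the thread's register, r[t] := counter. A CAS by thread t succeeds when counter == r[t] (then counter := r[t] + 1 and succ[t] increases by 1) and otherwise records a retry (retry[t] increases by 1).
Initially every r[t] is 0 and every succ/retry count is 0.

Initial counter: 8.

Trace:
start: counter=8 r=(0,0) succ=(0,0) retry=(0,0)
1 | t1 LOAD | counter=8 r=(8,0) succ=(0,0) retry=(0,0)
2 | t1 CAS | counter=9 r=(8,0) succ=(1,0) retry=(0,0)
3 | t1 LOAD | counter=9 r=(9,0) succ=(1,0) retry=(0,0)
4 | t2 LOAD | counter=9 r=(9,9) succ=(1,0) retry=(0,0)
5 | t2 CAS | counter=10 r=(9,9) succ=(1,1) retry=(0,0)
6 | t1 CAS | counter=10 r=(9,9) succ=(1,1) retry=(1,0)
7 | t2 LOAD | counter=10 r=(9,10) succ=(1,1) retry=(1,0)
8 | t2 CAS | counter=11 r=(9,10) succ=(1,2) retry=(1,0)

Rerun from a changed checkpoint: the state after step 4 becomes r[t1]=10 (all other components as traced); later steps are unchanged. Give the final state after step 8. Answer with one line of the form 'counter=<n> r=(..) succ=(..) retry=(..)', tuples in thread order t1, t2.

state after step 4 := counter=9 r=(10,9) succ=(1,0) retry=(0,0)
5 | t2 CAS | counter=10 r=(10,9) succ=(1,1) retry=(0,0)
6 | t1 CAS | counter=11 r=(10,9) succ=(2,1) retry=(0,0)
7 | t2 LOAD | counter=11 r=(10,11) succ=(2,1) retry=(0,0)
8 | t2 CAS | counter=12 r=(10,11) succ=(2,2) retry=(0,0)

counter=12 r=(10,11) succ=(2,2) retry=(0,0)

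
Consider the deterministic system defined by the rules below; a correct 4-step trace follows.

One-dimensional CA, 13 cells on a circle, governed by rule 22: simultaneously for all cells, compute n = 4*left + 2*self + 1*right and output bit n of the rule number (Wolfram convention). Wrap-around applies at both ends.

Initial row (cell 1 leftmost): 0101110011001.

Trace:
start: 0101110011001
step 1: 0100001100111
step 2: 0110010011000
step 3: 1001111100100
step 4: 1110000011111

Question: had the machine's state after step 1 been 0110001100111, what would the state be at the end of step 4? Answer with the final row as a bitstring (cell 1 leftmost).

0100000011110

state after step 1 := 0110001100111
step 2: 0001010011000
step 3: 0011011100100
step 4: 0100000011110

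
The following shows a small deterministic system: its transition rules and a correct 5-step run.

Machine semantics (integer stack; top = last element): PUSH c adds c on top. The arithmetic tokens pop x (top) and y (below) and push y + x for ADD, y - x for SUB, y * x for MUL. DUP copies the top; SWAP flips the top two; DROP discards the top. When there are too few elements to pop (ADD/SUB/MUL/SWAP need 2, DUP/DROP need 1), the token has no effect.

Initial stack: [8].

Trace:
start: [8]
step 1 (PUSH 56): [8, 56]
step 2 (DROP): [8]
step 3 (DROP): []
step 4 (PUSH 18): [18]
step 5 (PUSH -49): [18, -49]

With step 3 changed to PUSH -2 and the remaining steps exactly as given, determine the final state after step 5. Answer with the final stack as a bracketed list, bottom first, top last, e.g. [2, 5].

[8, -2, 18, -49]

(re-executing from step 3 with the substitution; state before step 3: [8])
step 3 (PUSH -2): [8, -2]
step 4 (PUSH 18): [8, -2, 18]
step 5 (PUSH -49): [8, -2, 18, -49]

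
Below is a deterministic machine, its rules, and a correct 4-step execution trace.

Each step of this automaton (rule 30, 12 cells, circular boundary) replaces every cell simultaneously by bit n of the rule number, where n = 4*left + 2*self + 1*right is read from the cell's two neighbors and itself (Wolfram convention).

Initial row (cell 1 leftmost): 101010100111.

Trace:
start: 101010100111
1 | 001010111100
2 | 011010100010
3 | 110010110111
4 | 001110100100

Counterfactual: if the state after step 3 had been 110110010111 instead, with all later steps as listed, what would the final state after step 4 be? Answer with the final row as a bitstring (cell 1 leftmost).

000101110100

state after step 3 := 110110010111
4 | 000101110100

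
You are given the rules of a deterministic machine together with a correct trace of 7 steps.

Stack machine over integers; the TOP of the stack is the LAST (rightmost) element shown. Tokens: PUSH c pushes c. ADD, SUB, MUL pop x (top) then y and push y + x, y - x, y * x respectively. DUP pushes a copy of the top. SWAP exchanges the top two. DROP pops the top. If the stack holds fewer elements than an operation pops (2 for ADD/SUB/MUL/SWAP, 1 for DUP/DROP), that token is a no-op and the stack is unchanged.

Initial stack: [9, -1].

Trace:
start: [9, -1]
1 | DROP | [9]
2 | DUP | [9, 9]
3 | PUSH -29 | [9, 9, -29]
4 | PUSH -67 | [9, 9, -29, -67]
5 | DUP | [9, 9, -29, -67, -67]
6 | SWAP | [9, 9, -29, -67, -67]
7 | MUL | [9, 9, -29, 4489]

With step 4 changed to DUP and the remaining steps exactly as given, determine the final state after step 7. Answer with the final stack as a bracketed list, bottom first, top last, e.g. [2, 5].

(re-executing from step 4 with the substitution; state before step 4: [9, 9, -29])
4 | DUP | [9, 9, -29, -29]
5 | DUP | [9, 9, -29, -29, -29]
6 | SWAP | [9, 9, -29, -29, -29]
7 | MUL | [9, 9, -29, 841]

[9, 9, -29, 841]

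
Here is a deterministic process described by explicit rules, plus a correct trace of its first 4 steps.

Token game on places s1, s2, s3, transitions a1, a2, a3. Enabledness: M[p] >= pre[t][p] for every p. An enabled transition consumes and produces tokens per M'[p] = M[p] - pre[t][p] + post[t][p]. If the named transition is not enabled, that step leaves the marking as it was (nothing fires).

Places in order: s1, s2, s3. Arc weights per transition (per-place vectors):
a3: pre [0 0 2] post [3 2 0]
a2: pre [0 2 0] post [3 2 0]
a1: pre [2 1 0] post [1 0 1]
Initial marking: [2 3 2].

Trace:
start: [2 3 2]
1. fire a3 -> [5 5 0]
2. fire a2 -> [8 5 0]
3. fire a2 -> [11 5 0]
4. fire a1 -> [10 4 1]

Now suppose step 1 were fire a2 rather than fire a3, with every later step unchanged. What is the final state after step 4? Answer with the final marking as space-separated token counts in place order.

(re-executing from step 1 with the substitution; state before step 1: [2 3 2])
1. fire a2 -> [5 3 2]
2. fire a2 -> [8 3 2]
3. fire a2 -> [11 3 2]
4. fire a1 -> [10 2 3]

10 2 3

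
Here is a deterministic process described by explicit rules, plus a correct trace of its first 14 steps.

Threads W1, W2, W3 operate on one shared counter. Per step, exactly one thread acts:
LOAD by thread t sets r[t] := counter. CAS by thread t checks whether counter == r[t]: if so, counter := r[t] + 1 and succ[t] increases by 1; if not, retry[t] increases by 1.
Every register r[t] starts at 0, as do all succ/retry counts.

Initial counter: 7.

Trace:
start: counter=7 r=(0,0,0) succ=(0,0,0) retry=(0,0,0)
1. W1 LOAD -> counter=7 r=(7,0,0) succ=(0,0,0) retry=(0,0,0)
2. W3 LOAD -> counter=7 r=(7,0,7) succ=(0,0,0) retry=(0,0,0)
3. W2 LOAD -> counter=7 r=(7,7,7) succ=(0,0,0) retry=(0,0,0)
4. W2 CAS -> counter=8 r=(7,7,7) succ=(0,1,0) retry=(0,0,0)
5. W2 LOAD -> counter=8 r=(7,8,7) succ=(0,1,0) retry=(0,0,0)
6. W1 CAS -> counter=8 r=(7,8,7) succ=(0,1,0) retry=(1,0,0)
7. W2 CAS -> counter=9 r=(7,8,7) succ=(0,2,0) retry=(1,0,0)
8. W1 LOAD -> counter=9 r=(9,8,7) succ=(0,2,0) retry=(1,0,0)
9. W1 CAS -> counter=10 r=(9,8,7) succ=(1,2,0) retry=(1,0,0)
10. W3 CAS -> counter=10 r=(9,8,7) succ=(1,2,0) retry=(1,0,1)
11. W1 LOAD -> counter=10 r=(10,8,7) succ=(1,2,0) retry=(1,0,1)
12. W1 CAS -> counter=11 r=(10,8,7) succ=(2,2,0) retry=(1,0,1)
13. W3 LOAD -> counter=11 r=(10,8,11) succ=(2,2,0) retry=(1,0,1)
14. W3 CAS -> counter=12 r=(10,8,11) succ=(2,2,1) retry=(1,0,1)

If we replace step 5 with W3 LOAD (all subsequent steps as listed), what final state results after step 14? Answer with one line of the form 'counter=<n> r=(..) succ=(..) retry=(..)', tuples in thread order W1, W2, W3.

(re-executing from step 5 with the substitution; state before step 5: counter=8 r=(7,7,7) succ=(0,1,0) retry=(0,0,0))
5. W3 LOAD -> counter=8 r=(7,7,8) succ=(0,1,0) retry=(0,0,0)
6. W1 CAS -> counter=8 r=(7,7,8) succ=(0,1,0) retry=(1,0,0)
7. W2 CAS -> counter=8 r=(7,7,8) succ=(0,1,0) retry=(1,1,0)
8. W1 LOAD -> counter=8 r=(8,7,8) succ=(0,1,0) retry=(1,1,0)
9. W1 CAS -> counter=9 r=(8,7,8) succ=(1,1,0) retry=(1,1,0)
10. W3 CAS -> counter=9 r=(8,7,8) succ=(1,1,0) retry=(1,1,1)
11. W1 LOAD -> counter=9 r=(9,7,8) succ=(1,1,0) retry=(1,1,1)
12. W1 CAS -> counter=10 r=(9,7,8) succ=(2,1,0) retry=(1,1,1)
13. W3 LOAD -> counter=10 r=(9,7,10) succ=(2,1,0) retry=(1,1,1)
14. W3 CAS -> counter=11 r=(9,7,10) succ=(2,1,1) retry=(1,1,1)

counter=11 r=(9,7,10) succ=(2,1,1) retry=(1,1,1)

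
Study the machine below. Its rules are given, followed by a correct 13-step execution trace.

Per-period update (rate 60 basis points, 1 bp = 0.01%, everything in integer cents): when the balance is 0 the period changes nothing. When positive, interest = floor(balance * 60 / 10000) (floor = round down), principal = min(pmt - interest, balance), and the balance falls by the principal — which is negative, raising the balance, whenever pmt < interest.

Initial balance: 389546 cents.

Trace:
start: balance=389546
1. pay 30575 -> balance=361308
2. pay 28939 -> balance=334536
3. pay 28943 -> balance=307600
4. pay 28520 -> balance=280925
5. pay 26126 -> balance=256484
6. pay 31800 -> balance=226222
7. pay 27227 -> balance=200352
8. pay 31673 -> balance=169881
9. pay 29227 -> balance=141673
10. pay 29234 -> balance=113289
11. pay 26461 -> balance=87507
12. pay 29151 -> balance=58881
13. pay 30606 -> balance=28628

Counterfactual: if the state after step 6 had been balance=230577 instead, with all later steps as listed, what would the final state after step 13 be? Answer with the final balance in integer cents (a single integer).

33167

state after step 6 := balance=230577
7. pay 27227 -> balance=204733
8. pay 31673 -> balance=174288
9. pay 29227 -> balance=146106
10. pay 29234 -> balance=117748
11. pay 26461 -> balance=91993
12. pay 29151 -> balance=63393
13. pay 30606 -> balance=33167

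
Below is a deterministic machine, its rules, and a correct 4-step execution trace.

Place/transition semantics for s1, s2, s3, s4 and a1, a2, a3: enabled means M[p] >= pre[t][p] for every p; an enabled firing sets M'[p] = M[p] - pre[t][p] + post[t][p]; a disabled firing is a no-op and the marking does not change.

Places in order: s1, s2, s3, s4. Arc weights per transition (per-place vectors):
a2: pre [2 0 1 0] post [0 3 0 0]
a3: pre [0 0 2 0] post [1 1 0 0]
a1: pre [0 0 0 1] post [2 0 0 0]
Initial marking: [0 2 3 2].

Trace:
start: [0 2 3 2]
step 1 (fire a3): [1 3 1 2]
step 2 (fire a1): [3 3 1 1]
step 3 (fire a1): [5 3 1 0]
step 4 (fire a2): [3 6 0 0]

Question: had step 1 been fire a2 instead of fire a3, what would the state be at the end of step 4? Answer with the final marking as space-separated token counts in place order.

2 5 2 0

(re-executing from step 1 with the substitution; state before step 1: [0 2 3 2])
step 1 (fire a2): [0 2 3 2]
step 2 (fire a1): [2 2 3 1]
step 3 (fire a1): [4 2 3 0]
step 4 (fire a2): [2 5 2 0]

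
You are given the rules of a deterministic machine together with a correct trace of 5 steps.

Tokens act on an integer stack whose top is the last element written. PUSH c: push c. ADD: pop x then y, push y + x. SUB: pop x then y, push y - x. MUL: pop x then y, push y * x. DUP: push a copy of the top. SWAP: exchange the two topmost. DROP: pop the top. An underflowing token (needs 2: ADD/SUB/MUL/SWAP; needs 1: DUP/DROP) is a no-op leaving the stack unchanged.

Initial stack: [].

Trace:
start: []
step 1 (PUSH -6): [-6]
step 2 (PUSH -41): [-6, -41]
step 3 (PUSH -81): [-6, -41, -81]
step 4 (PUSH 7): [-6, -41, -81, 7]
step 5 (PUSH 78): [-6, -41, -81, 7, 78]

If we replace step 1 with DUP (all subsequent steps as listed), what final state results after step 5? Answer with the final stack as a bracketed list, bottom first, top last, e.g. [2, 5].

(re-executing from step 1 with the substitution; state before step 1: [])
step 1 (DUP): []
step 2 (PUSH -41): [-41]
step 3 (PUSH -81): [-41, -81]
step 4 (PUSH 7): [-41, -81, 7]
step 5 (PUSH 78): [-41, -81, 7, 78]

[-41, -81, 7, 78]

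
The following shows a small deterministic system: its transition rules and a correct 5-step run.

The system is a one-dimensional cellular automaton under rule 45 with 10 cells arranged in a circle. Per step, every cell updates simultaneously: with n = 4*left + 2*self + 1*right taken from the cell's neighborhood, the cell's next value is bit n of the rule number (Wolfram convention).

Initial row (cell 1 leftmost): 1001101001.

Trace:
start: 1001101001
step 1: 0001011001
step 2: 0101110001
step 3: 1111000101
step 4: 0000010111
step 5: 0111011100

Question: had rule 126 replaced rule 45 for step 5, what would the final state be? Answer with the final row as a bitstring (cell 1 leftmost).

1000111101

(re-executing step 5 under rule 126; state before step 5: 0000010111)
step 5: 1000111101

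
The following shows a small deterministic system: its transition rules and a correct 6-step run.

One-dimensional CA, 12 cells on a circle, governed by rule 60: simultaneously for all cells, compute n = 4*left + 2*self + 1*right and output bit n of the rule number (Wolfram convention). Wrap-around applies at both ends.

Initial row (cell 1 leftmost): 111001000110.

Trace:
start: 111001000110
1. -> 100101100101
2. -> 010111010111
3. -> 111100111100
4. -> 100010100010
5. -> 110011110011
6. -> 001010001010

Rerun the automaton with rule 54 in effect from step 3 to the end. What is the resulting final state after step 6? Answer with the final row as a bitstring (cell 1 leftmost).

(re-executing steps 3..6 under rule 54; state before step 3: 010111010111)
3. -> 111000111000
4. -> 000101000101
5. -> 101111101111
6. -> 010000010000

010000010000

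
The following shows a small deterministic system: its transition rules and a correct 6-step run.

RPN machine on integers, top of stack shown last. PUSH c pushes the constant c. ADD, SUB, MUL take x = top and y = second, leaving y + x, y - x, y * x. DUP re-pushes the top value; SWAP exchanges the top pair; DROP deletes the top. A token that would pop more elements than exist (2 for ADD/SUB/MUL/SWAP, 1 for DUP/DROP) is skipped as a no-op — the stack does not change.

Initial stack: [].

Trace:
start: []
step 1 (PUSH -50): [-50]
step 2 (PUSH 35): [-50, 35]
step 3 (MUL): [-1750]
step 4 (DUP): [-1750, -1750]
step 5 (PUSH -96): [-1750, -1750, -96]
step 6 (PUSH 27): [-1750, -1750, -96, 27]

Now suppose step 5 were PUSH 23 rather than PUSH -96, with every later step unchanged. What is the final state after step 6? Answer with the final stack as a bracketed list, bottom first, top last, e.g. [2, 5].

[-1750, -1750, 23, 27]

(re-executing from step 5 with the substitution; state before step 5: [-1750, -1750])
step 5 (PUSH 23): [-1750, -1750, 23]
step 6 (PUSH 27): [-1750, -1750, 23, 27]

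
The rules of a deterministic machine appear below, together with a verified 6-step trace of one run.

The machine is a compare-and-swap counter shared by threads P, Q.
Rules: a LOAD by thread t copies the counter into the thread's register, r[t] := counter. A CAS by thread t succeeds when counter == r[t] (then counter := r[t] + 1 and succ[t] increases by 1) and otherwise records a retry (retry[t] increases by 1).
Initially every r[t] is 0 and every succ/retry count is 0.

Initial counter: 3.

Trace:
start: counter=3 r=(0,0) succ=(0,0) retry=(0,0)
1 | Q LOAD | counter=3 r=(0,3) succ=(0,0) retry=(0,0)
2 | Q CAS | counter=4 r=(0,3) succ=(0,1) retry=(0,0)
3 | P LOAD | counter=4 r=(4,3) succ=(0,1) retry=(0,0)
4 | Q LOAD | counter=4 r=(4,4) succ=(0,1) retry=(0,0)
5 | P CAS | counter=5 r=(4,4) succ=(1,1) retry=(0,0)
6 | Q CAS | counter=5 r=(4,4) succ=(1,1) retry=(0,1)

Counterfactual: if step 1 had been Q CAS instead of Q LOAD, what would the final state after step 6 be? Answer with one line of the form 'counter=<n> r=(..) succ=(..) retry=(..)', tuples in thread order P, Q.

(re-executing from step 1 with the substitution; state before step 1: counter=3 r=(0,0) succ=(0,0) retry=(0,0))
1 | Q CAS | counter=3 r=(0,0) succ=(0,0) retry=(0,1)
2 | Q CAS | counter=3 r=(0,0) succ=(0,0) retry=(0,2)
3 | P LOAD | counter=3 r=(3,0) succ=(0,0) retry=(0,2)
4 | Q LOAD | counter=3 r=(3,3) succ=(0,0) retry=(0,2)
5 | P CAS | counter=4 r=(3,3) succ=(1,0) retry=(0,2)
6 | Q CAS | counter=4 r=(3,3) succ=(1,0) retry=(0,3)

counter=4 r=(3,3) succ=(1,0) retry=(0,3)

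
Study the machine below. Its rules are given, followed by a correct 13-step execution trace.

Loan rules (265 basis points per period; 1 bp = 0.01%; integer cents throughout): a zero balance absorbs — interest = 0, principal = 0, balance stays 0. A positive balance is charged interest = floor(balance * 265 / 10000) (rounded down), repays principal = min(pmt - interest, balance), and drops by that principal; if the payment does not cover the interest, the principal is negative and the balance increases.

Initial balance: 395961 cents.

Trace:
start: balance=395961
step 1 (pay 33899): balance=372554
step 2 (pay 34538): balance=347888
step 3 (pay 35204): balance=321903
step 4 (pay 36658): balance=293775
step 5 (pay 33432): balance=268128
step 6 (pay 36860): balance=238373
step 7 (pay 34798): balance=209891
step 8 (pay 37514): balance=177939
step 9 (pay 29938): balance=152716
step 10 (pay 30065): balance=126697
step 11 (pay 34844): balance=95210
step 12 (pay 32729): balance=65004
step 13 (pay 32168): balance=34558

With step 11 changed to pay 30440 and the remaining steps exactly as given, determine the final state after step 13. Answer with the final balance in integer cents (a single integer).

(re-executing from step 11 with the substitution; state before step 11: balance=126697)
step 11 (pay 30440): balance=99614
step 12 (pay 32729): balance=69524
step 13 (pay 32168): balance=39198

39198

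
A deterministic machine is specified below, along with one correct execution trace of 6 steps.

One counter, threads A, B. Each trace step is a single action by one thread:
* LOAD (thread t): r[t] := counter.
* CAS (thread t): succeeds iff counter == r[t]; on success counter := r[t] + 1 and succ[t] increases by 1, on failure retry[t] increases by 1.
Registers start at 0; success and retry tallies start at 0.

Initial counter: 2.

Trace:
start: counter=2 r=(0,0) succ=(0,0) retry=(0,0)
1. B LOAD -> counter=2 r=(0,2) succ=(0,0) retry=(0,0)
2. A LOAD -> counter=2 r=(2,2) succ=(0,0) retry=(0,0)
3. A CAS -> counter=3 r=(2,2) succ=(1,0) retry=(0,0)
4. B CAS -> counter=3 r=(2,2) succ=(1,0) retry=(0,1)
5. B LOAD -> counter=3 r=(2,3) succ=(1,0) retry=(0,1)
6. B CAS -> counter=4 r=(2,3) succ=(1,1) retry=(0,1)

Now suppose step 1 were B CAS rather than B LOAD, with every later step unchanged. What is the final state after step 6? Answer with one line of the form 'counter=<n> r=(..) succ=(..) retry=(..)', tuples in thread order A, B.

counter=4 r=(2,3) succ=(1,1) retry=(0,2)

(re-executing from step 1 with the substitution; state before step 1: counter=2 r=(0,0) succ=(0,0) retry=(0,0))
1. B CAS -> counter=2 r=(0,0) succ=(0,0) retry=(0,1)
2. A LOAD -> counter=2 r=(2,0) succ=(0,0) retry=(0,1)
3. A CAS -> counter=3 r=(2,0) succ=(1,0) retry=(0,1)
4. B CAS -> counter=3 r=(2,0) succ=(1,0) retry=(0,2)
5. B LOAD -> counter=3 r=(2,3) succ=(1,0) retry=(0,2)
6. B CAS -> counter=4 r=(2,3) succ=(1,1) retry=(0,2)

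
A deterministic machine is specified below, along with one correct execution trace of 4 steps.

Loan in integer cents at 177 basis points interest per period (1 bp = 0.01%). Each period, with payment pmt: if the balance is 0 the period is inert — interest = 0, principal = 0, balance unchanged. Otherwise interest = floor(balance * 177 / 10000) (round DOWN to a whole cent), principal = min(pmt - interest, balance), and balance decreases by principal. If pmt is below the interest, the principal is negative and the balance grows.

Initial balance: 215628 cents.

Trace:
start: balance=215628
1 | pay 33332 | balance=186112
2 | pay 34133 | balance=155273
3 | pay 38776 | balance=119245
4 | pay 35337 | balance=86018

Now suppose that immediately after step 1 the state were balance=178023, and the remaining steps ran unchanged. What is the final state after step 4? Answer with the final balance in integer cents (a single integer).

state after step 1 := balance=178023
2 | pay 34133 | balance=147041
3 | pay 38776 | balance=110867
4 | pay 35337 | balance=77492

77492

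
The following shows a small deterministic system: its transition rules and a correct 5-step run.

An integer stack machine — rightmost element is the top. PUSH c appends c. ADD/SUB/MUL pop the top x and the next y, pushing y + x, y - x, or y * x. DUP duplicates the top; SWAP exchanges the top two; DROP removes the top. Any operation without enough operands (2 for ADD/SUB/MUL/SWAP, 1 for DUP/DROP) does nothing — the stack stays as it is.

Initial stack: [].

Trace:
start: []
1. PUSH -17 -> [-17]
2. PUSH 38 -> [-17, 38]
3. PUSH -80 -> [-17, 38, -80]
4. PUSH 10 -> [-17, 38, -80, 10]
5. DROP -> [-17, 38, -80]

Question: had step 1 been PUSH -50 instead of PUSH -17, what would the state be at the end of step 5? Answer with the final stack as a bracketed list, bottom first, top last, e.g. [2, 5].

[-50, 38, -80]

(re-executing from step 1 with the substitution; state before step 1: [])
1. PUSH -50 -> [-50]
2. PUSH 38 -> [-50, 38]
3. PUSH -80 -> [-50, 38, -80]
4. PUSH 10 -> [-50, 38, -80, 10]
5. DROP -> [-50, 38, -80]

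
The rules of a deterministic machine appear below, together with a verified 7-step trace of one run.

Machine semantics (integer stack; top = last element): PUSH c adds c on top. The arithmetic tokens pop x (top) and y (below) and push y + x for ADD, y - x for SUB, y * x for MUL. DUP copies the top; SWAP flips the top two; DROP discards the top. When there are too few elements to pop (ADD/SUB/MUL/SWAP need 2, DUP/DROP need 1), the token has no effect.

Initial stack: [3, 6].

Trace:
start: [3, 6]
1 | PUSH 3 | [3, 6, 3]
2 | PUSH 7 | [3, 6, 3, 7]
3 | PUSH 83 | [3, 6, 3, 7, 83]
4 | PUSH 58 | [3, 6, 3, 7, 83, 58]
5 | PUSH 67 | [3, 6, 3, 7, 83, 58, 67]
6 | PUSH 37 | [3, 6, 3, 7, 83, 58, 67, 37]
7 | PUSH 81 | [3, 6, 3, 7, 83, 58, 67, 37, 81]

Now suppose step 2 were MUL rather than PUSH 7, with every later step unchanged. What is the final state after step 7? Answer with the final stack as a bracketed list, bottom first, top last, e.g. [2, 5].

(re-executing from step 2 with the substitution; state before step 2: [3, 6, 3])
2 | MUL | [3, 18]
3 | PUSH 83 | [3, 18, 83]
4 | PUSH 58 | [3, 18, 83, 58]
5 | PUSH 67 | [3, 18, 83, 58, 67]
6 | PUSH 37 | [3, 18, 83, 58, 67, 37]
7 | PUSH 81 | [3, 18, 83, 58, 67, 37, 81]

[3, 18, 83, 58, 67, 37, 81]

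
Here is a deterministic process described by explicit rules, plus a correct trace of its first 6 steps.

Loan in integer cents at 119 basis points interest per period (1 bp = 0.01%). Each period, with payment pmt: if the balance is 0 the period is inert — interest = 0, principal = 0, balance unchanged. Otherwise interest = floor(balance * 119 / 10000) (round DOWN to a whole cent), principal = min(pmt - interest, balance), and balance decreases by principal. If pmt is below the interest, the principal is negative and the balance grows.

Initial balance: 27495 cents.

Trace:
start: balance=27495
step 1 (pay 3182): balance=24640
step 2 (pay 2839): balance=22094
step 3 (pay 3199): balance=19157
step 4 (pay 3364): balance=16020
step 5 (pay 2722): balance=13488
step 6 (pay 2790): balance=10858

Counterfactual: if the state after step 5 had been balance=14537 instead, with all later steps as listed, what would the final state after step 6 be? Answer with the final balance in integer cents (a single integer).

state after step 5 := balance=14537
step 6 (pay 2790): balance=11919

11919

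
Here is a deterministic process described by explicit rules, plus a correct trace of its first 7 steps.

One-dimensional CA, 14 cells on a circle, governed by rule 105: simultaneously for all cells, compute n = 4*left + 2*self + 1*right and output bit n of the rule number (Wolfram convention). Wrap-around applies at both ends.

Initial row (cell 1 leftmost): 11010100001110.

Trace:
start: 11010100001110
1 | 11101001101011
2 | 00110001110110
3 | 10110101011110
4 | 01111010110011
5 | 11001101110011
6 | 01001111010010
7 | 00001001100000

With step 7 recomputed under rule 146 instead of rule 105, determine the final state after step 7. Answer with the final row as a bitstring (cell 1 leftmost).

(re-executing step 7 under rule 146; state before step 7: 01001111010010)
7 | 10110110001101

10110110001101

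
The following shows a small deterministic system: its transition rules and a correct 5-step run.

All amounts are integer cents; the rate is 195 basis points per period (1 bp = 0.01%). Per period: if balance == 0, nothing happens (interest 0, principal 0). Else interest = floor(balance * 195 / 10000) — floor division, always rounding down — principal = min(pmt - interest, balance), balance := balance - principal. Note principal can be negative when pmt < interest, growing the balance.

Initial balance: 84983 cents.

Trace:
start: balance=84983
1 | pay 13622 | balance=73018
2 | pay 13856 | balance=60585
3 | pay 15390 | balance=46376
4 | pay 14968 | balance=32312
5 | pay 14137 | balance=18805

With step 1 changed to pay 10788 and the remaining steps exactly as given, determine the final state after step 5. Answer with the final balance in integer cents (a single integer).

21866

(re-executing from step 1 with the substitution; state before step 1: balance=84983)
1 | pay 10788 | balance=75852
2 | pay 13856 | balance=63475
3 | pay 15390 | balance=49322
4 | pay 14968 | balance=35315
5 | pay 14137 | balance=21866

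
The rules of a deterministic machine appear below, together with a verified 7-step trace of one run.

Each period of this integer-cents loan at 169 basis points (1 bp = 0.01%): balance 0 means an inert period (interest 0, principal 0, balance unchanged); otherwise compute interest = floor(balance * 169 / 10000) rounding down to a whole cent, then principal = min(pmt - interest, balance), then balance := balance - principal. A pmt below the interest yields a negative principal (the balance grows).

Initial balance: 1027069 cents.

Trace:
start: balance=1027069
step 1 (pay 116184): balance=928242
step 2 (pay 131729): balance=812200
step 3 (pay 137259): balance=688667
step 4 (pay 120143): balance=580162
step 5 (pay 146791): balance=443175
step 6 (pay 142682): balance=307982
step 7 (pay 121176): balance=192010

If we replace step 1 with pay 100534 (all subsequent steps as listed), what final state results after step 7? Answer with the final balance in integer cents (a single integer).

(re-executing from step 1 with the substitution; state before step 1: balance=1027069)
step 1 (pay 100534): balance=943892
step 2 (pay 131729): balance=828114
step 3 (pay 137259): balance=704850
step 4 (pay 120143): balance=596618
step 5 (pay 146791): balance=459909
step 6 (pay 142682): balance=324999
step 7 (pay 121176): balance=209315

209315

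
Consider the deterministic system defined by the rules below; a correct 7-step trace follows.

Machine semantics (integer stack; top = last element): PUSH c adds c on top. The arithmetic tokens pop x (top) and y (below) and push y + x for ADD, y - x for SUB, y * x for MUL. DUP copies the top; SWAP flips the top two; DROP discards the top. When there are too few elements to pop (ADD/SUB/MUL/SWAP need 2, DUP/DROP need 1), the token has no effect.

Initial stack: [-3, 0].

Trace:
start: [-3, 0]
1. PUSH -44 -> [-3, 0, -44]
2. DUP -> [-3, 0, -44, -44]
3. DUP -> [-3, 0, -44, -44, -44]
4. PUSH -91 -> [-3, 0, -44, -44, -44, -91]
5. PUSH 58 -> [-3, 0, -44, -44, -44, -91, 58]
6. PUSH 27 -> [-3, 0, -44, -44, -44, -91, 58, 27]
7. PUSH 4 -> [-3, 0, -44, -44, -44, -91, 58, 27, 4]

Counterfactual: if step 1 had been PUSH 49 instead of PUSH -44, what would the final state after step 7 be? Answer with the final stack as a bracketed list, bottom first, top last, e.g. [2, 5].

(re-executing from step 1 with the substitution; state before step 1: [-3, 0])
1. PUSH 49 -> [-3, 0, 49]
2. DUP -> [-3, 0, 49, 49]
3. DUP -> [-3, 0, 49, 49, 49]
4. PUSH -91 -> [-3, 0, 49, 49, 49, -91]
5. PUSH 58 -> [-3, 0, 49, 49, 49, -91, 58]
6. PUSH 27 -> [-3, 0, 49, 49, 49, -91, 58, 27]
7. PUSH 4 -> [-3, 0, 49, 49, 49, -91, 58, 27, 4]

[-3, 0, 49, 49, 49, -91, 58, 27, 4]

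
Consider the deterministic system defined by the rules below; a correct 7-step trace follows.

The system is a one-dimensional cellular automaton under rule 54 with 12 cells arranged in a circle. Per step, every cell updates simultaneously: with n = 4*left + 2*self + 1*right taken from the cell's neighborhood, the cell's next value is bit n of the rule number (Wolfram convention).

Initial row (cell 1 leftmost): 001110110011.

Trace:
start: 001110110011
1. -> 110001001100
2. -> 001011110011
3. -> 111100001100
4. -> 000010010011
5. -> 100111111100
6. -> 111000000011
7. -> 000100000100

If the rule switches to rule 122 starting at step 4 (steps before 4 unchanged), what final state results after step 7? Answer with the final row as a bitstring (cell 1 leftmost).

110000111111

(re-executing steps 4..7 under rule 122; state before step 4: 111100001100)
4. -> 100110011111
5. -> 111111110000
6. -> 100000011001
7. -> 110000111111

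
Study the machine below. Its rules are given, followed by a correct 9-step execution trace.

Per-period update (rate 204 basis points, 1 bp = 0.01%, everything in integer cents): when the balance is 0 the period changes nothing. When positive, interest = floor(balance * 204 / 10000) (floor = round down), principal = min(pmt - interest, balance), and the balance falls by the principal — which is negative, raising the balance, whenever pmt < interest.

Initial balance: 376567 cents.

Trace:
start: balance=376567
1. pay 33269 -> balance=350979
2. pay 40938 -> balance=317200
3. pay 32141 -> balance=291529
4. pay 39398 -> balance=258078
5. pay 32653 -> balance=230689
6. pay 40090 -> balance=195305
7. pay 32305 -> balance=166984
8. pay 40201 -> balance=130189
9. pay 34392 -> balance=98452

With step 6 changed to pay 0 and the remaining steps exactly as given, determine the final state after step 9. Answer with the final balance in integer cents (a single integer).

141046

(re-executing from step 6 with the substitution; state before step 6: balance=230689)
6. pay 0 -> balance=235395
7. pay 32305 -> balance=207892
8. pay 40201 -> balance=171931
9. pay 34392 -> balance=141046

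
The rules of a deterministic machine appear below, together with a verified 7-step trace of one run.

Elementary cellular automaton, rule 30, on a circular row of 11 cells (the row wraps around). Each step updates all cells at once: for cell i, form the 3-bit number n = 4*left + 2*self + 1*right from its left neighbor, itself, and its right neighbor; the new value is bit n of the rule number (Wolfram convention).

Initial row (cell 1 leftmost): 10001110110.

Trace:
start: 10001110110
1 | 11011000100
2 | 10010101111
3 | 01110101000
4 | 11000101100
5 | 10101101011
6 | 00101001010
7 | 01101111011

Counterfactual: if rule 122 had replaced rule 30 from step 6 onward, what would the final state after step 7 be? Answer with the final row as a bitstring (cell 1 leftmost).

11110011111

(re-executing steps 6..7 under rule 122; state before step 6: 10101101011)
6 | 11011110110
7 | 11110011111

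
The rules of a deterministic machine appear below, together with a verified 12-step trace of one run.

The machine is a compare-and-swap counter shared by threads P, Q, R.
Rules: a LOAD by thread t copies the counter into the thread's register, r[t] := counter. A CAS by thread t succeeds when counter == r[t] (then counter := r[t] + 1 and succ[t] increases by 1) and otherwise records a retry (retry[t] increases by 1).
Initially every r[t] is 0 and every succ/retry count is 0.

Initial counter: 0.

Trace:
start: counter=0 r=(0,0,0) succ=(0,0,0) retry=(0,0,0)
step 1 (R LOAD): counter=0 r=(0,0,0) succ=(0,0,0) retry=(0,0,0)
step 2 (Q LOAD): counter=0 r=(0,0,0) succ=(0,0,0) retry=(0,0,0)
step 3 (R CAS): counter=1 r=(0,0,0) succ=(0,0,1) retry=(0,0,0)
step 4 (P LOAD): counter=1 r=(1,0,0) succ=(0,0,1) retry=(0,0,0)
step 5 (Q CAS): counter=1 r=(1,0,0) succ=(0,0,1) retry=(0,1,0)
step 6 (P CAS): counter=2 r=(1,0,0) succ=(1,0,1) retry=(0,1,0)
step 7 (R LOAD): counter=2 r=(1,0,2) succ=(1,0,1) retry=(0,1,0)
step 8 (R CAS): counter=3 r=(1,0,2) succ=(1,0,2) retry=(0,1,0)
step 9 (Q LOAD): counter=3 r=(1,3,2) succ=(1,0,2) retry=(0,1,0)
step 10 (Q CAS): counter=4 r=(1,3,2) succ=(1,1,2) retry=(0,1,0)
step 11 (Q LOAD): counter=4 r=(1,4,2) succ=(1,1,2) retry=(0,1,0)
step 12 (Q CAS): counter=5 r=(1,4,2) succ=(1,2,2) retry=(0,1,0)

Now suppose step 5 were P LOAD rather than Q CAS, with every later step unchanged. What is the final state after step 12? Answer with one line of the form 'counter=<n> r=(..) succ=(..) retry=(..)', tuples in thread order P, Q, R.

(re-executing from step 5 with the substitution; state before step 5: counter=1 r=(1,0,0) succ=(0,0,1) retry=(0,0,0))
step 5 (P LOAD): counter=1 r=(1,0,0) succ=(0,0,1) retry=(0,0,0)
step 6 (P CAS): counter=2 r=(1,0,0) succ=(1,0,1) retry=(0,0,0)
step 7 (R LOAD): counter=2 r=(1,0,2) succ=(1,0,1) retry=(0,0,0)
step 8 (R CAS): counter=3 r=(1,0,2) succ=(1,0,2) retry=(0,0,0)
step 9 (Q LOAD): counter=3 r=(1,3,2) succ=(1,0,2) retry=(0,0,0)
step 10 (Q CAS): counter=4 r=(1,3,2) succ=(1,1,2) retry=(0,0,0)
step 11 (Q LOAD): counter=4 r=(1,4,2) succ=(1,1,2) retry=(0,0,0)
step 12 (Q CAS): counter=5 r=(1,4,2) succ=(1,2,2) retry=(0,0,0)

counter=5 r=(1,4,2) succ=(1,2,2) retry=(0,0,0)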